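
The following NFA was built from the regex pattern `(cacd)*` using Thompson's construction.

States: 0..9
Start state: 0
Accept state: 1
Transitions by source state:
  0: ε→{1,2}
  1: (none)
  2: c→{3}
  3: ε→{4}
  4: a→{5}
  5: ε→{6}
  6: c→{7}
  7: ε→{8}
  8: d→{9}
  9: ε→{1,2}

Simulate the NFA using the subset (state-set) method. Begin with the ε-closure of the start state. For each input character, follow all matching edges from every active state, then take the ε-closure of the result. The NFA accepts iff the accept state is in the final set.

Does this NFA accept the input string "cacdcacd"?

start: ε-closure({0}) = {0,1,2}
'c' @ 1: {3,4}
'a' @ 2: {5,6}
'c' @ 3: {7,8}
'd' @ 4: {1,2,9}  ✓accept
'c' @ 5: {3,4}
'a' @ 6: {5,6}
'c' @ 7: {7,8}
'd' @ 8: {1,2,9}  ✓accept
final: {1,2,9}; accept 1 in set

Answer: ACCEPT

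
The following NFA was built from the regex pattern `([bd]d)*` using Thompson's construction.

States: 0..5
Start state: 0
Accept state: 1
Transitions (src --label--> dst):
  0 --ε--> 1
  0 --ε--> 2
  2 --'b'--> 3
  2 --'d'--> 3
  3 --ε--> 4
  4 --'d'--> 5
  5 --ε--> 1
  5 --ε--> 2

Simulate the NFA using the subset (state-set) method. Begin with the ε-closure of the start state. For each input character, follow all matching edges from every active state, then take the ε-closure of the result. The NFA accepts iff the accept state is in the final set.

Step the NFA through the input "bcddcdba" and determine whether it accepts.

Answer: REJECT

Steps:
initial (ε-close {0}): {0,1,2}
'b' @ 1: {3,4}
'c' @ 2: {}  — no active states
rest 'ddcdba' ignored (set empty)
final: {}; accept 1 not in set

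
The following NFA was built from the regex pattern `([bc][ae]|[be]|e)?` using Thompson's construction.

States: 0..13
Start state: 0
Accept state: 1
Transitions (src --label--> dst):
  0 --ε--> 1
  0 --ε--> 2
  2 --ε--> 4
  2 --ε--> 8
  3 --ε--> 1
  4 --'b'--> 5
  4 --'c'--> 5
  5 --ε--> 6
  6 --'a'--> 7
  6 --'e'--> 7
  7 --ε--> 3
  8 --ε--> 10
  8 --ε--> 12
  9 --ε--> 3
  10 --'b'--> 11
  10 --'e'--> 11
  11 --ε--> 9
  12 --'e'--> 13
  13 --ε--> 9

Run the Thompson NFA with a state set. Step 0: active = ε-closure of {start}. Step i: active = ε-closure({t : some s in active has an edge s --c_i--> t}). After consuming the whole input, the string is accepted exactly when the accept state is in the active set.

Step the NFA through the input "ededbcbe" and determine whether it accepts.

initial (ε-close {0}): {0,1,2,4,8,10,12}
'e' @ 1: {1,3,9,11,13}  [accepting]
'd' @ 2: {}  — state set empty
rest 'edbcbe' ignored (set empty)
final: {}; accept 1 not in set

Answer: REJECT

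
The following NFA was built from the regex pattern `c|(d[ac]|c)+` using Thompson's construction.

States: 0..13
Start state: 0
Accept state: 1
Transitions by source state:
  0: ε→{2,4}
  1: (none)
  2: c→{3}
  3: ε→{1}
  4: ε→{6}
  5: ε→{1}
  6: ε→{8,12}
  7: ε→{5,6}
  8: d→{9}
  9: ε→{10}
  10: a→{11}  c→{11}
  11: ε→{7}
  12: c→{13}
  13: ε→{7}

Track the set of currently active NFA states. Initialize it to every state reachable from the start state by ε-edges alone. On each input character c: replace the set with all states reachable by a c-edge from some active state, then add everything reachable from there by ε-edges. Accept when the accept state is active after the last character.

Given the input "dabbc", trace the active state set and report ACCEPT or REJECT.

Answer: REJECT

Derivation:
S₀ = ε-closure({0}) = {0,2,4,6,8,12}
'd' @ 1: {9,10}
'a' @ 2: {1,5,6,7,8,11,12}  (accept∈set)
'b' @ 3: {}  — no active states
rest 'bc' ignored (set empty)
final: {}; accept 1 not in set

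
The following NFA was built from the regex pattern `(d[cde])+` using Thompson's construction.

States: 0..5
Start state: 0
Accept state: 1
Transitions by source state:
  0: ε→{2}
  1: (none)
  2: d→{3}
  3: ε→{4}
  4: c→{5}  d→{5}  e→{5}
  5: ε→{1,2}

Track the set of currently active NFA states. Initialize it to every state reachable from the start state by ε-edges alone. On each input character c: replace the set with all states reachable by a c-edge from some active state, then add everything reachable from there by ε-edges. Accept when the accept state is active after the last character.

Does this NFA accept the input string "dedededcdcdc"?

start: ε-closure({0}) = {0,2}
'd' @ 1: {3,4}
'e' @ 2: {1,2,5}  (accept∈set)
'd' @ 3: {3,4}
'e' @ 4: {1,2,5}  (accept∈set)
'd' @ 5: {3,4}
'e' @ 6: {1,2,5}  (accept∈set)
'd' @ 7: {3,4}
'c' @ 8: {1,2,5}  (accept∈set)
'd' @ 9: {3,4}
'c' @ 10: {1,2,5}  (accept∈set)
'd' @ 11: {3,4}
'c' @ 12: {1,2,5}  (accept∈set)
final: {1,2,5}; accept 1 in set

Answer: ACCEPT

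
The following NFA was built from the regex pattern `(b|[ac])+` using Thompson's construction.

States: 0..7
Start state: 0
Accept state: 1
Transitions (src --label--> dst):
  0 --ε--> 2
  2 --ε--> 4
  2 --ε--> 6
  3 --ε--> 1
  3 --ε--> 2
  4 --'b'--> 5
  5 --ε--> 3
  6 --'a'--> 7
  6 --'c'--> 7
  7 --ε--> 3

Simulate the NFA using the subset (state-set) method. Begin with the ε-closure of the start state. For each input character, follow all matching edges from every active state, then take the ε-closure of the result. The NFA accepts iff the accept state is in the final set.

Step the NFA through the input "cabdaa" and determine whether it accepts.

S₀ = ε-closure({0}) = {0,2,4,6}
'c' @ 1: {1,2,3,4,6,7}  [accepting]
'a' @ 2: {1,2,3,4,6,7}  [accepting]
'b' @ 3: {1,2,3,4,5,6}  [accepting]
'd' @ 4: {}  — dead — no transitions
rest 'aa' ignored (set empty)
end set {} — state 1 not in

Answer: REJECT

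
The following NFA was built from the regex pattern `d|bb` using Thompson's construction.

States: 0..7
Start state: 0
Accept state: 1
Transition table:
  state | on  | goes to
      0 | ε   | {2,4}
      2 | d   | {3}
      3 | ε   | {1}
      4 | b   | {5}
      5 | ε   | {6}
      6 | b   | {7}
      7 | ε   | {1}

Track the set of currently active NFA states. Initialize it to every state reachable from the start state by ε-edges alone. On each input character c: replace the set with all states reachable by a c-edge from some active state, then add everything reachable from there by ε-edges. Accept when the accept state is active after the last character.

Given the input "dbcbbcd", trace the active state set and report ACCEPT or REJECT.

S₀ = ε-closure({0}) = {0,2,4}
'd' @ 1: {1,3}  (accept∈set)
'b' @ 2: {}  — no active states
rest 'cbbcd' ignored (set empty)
after full input: {}  (accept=1 not in)

Answer: REJECT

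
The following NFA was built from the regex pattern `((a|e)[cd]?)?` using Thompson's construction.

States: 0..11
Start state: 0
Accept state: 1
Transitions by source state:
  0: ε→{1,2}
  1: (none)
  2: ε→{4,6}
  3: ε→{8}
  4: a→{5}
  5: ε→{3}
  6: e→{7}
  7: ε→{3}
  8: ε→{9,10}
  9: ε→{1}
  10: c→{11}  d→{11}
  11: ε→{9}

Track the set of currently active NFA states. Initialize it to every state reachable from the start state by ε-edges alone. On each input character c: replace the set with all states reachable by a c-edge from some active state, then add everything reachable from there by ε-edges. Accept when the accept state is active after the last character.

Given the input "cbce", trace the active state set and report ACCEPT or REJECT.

start: ε-closure({0}) = {0,1,2,4,6}
'c' @ 1: {}  — dead — no transitions
rest 'bce' ignored (set empty)
end set {} — state 1 not in

Answer: REJECT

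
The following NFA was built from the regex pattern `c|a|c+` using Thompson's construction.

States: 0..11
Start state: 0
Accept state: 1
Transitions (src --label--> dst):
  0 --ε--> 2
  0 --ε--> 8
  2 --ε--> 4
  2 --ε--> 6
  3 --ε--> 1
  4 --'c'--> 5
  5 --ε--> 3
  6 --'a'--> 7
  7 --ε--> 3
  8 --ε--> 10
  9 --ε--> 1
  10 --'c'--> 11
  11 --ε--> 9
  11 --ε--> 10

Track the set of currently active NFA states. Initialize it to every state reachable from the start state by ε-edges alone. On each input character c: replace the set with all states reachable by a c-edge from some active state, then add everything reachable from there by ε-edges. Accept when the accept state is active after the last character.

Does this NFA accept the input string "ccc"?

Answer: ACCEPT

Trace:
start: ε-closure({0}) = {0,2,4,6,8,10}
'c' @ 1: {1,3,5,9,10,11}  (accept∈set)
'c' @ 2: {1,9,10,11}  (accept∈set)
'c' @ 3: {1,9,10,11}  (accept∈set)
after full input: {1,9,10,11}  (accept=1 in)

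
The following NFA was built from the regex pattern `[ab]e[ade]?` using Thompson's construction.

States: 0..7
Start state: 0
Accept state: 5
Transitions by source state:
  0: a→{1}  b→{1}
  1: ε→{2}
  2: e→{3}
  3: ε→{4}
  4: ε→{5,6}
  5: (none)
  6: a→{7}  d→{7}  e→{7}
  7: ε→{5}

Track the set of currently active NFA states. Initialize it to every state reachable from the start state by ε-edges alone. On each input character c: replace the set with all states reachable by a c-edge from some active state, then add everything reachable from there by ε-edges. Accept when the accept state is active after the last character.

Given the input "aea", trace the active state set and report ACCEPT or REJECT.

Answer: ACCEPT

Steps:
start: ε-closure({0}) = {0}
'a' @ 1: {1,2}
'e' @ 2: {3,4,5,6}  [accepting]
'a' @ 3: {5,7}  [accepting]
final: {5,7}; accept 5 in set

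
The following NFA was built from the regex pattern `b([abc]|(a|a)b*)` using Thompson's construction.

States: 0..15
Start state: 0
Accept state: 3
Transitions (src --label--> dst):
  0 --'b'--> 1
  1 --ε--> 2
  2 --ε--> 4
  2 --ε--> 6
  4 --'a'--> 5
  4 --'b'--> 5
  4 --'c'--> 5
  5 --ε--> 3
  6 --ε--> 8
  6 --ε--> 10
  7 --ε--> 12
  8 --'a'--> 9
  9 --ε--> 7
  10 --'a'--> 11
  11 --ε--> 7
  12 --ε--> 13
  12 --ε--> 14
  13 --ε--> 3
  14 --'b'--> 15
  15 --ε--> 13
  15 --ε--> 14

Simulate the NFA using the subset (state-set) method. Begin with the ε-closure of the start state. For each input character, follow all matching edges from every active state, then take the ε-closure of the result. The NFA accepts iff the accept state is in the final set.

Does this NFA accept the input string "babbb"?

S₀ = ε-closure({0}) = {0}
'b' @ 1: {1,2,4,6,8,10}
'a' @ 2: {3,5,7,9,11,12,13,14}  (accept∈set)
'b' @ 3: {3,13,14,15}  (accept∈set)
'b' @ 4: {3,13,14,15}  (accept∈set)
'b' @ 5: {3,13,14,15}  (accept∈set)
final: {3,13,14,15}; accept 3 in set

Answer: ACCEPT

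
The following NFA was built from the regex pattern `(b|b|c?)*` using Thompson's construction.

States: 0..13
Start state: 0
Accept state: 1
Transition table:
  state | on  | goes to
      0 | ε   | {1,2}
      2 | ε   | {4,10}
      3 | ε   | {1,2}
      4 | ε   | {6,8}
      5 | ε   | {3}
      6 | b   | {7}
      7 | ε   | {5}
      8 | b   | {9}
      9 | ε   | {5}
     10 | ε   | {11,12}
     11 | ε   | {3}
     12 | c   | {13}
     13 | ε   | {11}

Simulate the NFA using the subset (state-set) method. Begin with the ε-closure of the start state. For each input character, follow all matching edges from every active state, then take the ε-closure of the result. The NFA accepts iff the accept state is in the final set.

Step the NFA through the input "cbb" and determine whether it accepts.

Answer: ACCEPT

Derivation:
initial (ε-close {0}): {0,1,2,3,4,6,8,10,11,12}
'c' @ 1: {1,2,3,4,6,8,10,11,12,13}  [accepting]
'b' @ 2: {1,2,3,4,5,6,7,8,9,10,11,12}  [accepting]
'b' @ 3: {1,2,3,4,5,6,7,8,9,10,11,12}  [accepting]
end set {1,2,3,4,5,6,7,8,9,10,11,12} — state 1 in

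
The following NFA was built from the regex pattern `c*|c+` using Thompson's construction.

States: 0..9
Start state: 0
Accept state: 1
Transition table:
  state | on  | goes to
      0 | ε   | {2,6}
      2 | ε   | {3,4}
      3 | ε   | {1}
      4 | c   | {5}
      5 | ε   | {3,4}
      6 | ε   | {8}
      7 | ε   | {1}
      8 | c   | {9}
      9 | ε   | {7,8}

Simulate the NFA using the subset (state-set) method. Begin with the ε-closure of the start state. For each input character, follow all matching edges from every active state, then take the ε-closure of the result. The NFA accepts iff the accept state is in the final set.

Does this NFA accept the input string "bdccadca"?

S₀ = ε-closure({0}) = {0,1,2,3,4,6,8}
'b' @ 1: {}  — dead — no transitions
rest 'dccadca' ignored (set empty)
after full input: {}  (accept=1 not in)

Answer: REJECT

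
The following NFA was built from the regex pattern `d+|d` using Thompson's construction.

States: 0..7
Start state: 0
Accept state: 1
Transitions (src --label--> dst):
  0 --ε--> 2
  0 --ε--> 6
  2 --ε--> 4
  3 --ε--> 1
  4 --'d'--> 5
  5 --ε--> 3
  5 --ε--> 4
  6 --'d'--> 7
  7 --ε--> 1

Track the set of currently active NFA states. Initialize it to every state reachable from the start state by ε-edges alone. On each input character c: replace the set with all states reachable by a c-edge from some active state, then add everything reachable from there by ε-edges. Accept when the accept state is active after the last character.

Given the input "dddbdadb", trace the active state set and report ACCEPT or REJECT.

Answer: REJECT

Steps:
initial (ε-close {0}): {0,2,4,6}
'd' @ 1: {1,3,4,5,7}  ✓accept
'd' @ 2: {1,3,4,5}  ✓accept
'd' @ 3: {1,3,4,5}  ✓accept
'b' @ 4: {}  — no active states
rest 'dadb' ignored (set empty)
final: {}; accept 1 not in set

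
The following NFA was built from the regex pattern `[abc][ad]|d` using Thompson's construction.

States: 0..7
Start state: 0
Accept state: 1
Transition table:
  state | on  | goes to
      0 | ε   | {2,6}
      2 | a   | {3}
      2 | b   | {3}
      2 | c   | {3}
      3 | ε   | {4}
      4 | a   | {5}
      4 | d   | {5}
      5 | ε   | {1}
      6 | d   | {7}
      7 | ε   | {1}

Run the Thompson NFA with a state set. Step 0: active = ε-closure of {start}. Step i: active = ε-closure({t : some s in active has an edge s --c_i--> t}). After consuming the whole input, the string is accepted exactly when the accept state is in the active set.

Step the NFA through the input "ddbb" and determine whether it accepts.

start: ε-closure({0}) = {0,2,6}
'd' @ 1: {1,7}  [accepting]
'd' @ 2: {}  — dead — no transitions
rest 'bb' ignored (set empty)
end set {} — state 1 not in

Answer: REJECT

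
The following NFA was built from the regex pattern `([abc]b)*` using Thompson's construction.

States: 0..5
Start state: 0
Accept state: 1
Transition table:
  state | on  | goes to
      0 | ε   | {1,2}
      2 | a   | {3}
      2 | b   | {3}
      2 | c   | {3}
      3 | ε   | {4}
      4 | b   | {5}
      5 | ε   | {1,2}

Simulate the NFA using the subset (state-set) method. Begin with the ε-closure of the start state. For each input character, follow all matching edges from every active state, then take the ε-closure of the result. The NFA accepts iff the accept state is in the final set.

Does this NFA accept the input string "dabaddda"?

Answer: REJECT

Trace:
start: ε-closure({0}) = {0,1,2}
'd' @ 1: {}  — state set empty
rest 'abaddda' ignored (set empty)
final: {}; accept 1 not in set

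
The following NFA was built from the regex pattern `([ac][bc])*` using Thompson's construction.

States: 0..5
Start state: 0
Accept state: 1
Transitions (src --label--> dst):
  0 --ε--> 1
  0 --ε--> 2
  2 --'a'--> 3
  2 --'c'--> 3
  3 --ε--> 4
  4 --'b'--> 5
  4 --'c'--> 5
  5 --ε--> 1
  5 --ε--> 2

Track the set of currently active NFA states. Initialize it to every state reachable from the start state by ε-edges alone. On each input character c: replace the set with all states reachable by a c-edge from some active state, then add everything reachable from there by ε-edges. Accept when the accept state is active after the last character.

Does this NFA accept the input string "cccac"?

initial (ε-close {0}): {0,1,2}
'c' @ 1: {3,4}
'c' @ 2: {1,2,5}  [accepting]
'c' @ 3: {3,4}
'a' @ 4: {}  — state set empty
rest 'c' ignored (set empty)
final: {}; accept 1 not in set

Answer: REJECT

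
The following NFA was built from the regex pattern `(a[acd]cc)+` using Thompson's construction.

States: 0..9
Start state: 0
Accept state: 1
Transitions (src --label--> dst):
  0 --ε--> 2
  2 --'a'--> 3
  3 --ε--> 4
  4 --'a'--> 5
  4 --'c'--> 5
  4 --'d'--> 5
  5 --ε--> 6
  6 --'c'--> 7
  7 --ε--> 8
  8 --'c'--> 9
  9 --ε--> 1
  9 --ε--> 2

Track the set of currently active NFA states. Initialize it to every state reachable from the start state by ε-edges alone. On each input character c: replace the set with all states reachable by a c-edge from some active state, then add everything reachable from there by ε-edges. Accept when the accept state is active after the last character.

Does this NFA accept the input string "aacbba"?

Answer: REJECT

Trace:
start: ε-closure({0}) = {0,2}
'a' @ 1: {3,4}
'a' @ 2: {5,6}
'c' @ 3: {7,8}
'b' @ 4: {}  — state set empty
rest 'ba' ignored (set empty)
after full input: {}  (accept=1 not in)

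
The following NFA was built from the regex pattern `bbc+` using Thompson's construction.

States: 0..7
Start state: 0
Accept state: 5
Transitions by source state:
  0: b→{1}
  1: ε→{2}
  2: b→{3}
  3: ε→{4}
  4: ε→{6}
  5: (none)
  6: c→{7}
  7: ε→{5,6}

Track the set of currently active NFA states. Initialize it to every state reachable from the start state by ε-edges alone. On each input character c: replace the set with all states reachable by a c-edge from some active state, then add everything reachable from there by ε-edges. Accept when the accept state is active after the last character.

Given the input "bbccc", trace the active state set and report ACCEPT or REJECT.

initial (ε-close {0}): {0}
'b' @ 1: {1,2}
'b' @ 2: {3,4,6}
'c' @ 3: {5,6,7}  ✓accept
'c' @ 4: {5,6,7}  ✓accept
'c' @ 5: {5,6,7}  ✓accept
end set {5,6,7} — state 5 in

Answer: ACCEPT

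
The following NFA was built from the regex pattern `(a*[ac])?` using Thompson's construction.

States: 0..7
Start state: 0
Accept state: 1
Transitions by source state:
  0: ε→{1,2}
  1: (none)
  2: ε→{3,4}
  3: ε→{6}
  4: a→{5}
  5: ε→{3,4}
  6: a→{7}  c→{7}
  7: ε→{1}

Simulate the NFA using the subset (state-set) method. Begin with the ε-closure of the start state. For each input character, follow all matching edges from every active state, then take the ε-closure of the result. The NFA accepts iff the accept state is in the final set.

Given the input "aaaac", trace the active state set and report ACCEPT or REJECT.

start: ε-closure({0}) = {0,1,2,3,4,6}
'a' @ 1: {1,3,4,5,6,7}  [accepting]
'a' @ 2: {1,3,4,5,6,7}  [accepting]
'a' @ 3: {1,3,4,5,6,7}  [accepting]
'a' @ 4: {1,3,4,5,6,7}  [accepting]
'c' @ 5: {1,7}  [accepting]
end set {1,7} — state 1 in

Answer: ACCEPT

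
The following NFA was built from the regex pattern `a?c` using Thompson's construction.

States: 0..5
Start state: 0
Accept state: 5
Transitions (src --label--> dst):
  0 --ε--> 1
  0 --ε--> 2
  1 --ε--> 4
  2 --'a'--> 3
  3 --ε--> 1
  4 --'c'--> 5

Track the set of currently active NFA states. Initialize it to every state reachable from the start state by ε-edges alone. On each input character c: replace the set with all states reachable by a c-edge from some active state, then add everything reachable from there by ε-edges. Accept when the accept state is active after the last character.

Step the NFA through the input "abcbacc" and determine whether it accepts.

Answer: REJECT

Steps:
initial (ε-close {0}): {0,1,2,4}
'a' @ 1: {1,3,4}
'b' @ 2: {}  — dead — no transitions
rest 'cbacc' ignored (set empty)
after full input: {}  (accept=5 not in)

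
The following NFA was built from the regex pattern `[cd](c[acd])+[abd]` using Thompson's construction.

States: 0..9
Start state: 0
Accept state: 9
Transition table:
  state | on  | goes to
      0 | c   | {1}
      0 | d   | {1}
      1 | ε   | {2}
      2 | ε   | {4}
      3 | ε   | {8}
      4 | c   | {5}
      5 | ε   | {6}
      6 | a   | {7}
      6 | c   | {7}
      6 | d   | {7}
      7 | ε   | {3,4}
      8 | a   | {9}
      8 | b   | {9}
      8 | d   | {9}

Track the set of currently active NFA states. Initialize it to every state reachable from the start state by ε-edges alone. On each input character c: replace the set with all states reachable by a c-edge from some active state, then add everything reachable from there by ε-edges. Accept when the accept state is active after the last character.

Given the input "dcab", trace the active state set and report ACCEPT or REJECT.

Answer: ACCEPT

Derivation:
S₀ = ε-closure({0}) = {0}
'd' @ 1: {1,2,4}
'c' @ 2: {5,6}
'a' @ 3: {3,4,7,8}
'b' @ 4: {9}  ✓accept
after full input: {9}  (accept=9 in)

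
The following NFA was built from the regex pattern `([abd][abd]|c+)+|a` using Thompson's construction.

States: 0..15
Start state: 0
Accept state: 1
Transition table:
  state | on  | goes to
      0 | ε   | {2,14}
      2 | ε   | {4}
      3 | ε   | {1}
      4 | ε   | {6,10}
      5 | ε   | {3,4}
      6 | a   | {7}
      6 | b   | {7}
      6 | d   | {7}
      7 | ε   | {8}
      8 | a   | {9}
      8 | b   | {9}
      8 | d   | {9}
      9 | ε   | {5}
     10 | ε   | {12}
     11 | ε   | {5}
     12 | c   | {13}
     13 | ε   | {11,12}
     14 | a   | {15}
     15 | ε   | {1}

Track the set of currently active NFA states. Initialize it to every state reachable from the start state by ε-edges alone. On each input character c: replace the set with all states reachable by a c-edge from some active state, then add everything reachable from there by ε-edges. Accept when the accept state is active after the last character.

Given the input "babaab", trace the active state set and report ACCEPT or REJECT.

S₀ = ε-closure({0}) = {0,2,4,6,10,12,14}
'b' @ 1: {7,8}
'a' @ 2: {1,3,4,5,6,9,10,12}  (accept∈set)
'b' @ 3: {7,8}
'a' @ 4: {1,3,4,5,6,9,10,12}  (accept∈set)
'a' @ 5: {7,8}
'b' @ 6: {1,3,4,5,6,9,10,12}  (accept∈set)
after full input: {1,3,4,5,6,9,10,12}  (accept=1 in)

Answer: ACCEPT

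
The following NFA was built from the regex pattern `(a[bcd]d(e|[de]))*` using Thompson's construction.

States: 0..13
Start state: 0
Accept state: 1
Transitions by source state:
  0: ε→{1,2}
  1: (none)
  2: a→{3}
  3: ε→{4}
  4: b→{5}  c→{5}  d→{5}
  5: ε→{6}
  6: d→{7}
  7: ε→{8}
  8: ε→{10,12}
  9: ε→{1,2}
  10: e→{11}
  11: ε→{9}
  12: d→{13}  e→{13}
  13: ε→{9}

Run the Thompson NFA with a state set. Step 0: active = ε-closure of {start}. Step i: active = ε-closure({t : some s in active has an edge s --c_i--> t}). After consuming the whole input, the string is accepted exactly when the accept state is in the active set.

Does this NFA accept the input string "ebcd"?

initial (ε-close {0}): {0,1,2}
'e' @ 1: {}  — state set empty
rest 'bcd' ignored (set empty)
after full input: {}  (accept=1 not in)

Answer: REJECT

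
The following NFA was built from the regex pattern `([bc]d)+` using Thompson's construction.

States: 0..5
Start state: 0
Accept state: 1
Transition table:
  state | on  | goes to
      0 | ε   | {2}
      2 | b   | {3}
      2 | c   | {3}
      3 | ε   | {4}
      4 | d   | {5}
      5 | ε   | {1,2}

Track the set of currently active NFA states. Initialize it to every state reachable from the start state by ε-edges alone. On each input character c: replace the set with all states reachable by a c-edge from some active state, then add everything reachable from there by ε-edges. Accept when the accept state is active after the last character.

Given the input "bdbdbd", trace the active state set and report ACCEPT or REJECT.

initial (ε-close {0}): {0,2}
'b' @ 1: {3,4}
'd' @ 2: {1,2,5}  (accept∈set)
'b' @ 3: {3,4}
'd' @ 4: {1,2,5}  (accept∈set)
'b' @ 5: {3,4}
'd' @ 6: {1,2,5}  (accept∈set)
end set {1,2,5} — state 1 in

Answer: ACCEPT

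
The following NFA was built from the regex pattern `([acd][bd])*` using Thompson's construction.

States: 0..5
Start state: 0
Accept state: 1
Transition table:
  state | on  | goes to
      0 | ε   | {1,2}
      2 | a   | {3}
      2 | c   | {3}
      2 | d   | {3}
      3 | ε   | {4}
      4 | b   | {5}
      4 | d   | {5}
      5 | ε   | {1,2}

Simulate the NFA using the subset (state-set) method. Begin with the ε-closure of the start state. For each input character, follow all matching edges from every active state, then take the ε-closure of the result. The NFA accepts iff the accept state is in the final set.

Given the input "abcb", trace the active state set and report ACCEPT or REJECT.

Answer: ACCEPT

Trace:
S₀ = ε-closure({0}) = {0,1,2}
'a' @ 1: {3,4}
'b' @ 2: {1,2,5}  [accepting]
'c' @ 3: {3,4}
'b' @ 4: {1,2,5}  [accepting]
after full input: {1,2,5}  (accept=1 in)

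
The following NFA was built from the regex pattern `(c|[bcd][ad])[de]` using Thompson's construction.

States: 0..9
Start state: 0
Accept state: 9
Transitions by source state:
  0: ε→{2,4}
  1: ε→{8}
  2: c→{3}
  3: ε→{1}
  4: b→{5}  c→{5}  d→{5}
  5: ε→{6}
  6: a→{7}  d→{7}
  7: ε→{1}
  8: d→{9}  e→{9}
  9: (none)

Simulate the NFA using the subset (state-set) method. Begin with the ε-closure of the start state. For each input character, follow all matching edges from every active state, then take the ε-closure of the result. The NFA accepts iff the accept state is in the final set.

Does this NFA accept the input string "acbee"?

S₀ = ε-closure({0}) = {0,2,4}
'a' @ 1: {}  — no active states
rest 'cbee' ignored (set empty)
end set {} — state 9 not in

Answer: REJECT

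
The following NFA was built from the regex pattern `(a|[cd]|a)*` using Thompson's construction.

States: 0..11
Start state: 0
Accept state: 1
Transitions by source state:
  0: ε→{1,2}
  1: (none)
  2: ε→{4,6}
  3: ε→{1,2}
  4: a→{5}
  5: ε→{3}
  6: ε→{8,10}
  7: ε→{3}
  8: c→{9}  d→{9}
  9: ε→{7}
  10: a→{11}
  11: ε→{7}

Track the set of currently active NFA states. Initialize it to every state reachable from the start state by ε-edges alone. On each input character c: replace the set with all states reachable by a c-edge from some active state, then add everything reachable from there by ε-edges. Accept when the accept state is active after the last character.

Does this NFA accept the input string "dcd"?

start: ε-closure({0}) = {0,1,2,4,6,8,10}
'd' @ 1: {1,2,3,4,6,7,8,9,10}  [accepting]
'c' @ 2: {1,2,3,4,6,7,8,9,10}  [accepting]
'd' @ 3: {1,2,3,4,6,7,8,9,10}  [accepting]
final: {1,2,3,4,6,7,8,9,10}; accept 1 in set

Answer: ACCEPT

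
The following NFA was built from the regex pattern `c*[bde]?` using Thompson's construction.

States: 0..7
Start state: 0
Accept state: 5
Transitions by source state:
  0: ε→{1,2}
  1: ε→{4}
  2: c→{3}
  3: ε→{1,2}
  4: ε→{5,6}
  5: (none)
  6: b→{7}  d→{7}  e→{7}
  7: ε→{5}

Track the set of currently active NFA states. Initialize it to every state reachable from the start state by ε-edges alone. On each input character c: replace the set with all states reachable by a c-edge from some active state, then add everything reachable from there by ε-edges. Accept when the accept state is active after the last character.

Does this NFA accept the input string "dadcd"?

Answer: REJECT

Derivation:
start: ε-closure({0}) = {0,1,2,4,5,6}
'd' @ 1: {5,7}  [accepting]
'a' @ 2: {}  — no active states
rest 'dcd' ignored (set empty)
after full input: {}  (accept=5 not in)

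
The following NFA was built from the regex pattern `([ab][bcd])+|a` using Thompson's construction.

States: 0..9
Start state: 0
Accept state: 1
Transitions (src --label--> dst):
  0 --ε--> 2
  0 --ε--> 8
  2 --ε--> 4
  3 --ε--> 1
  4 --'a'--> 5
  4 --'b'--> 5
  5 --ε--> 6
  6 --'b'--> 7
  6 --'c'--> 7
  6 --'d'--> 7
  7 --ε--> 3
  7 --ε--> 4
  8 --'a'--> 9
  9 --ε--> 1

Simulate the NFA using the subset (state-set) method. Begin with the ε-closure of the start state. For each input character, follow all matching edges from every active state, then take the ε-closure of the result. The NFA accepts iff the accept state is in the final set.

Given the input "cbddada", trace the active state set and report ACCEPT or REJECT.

S₀ = ε-closure({0}) = {0,2,4,8}
'c' @ 1: {}  — dead — no transitions
rest 'bddada' ignored (set empty)
final: {}; accept 1 not in set

Answer: REJECT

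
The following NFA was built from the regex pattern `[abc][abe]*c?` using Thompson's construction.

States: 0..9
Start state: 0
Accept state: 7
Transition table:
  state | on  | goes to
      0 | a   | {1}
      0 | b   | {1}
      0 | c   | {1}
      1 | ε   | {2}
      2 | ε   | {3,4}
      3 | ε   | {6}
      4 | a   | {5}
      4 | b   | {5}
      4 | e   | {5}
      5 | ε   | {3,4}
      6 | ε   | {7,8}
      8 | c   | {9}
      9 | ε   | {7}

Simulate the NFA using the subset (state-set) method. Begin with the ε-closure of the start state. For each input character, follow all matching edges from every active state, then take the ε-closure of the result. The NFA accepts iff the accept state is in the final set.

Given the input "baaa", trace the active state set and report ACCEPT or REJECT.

Answer: ACCEPT

Steps:
S₀ = ε-closure({0}) = {0}
'b' @ 1: {1,2,3,4,6,7,8}  [accepting]
'a' @ 2: {3,4,5,6,7,8}  [accepting]
'a' @ 3: {3,4,5,6,7,8}  [accepting]
'a' @ 4: {3,4,5,6,7,8}  [accepting]
after full input: {3,4,5,6,7,8}  (accept=7 in)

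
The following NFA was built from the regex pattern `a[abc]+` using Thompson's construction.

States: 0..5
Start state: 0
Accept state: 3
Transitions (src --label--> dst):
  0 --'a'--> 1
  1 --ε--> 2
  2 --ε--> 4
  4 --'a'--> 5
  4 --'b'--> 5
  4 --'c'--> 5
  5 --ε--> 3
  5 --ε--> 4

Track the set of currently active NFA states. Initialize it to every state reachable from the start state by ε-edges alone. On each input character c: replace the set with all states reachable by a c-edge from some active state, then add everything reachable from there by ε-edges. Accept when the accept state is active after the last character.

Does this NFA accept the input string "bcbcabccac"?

start: ε-closure({0}) = {0}
'b' @ 1: {}  — state set empty
rest 'cbcabccac' ignored (set empty)
end set {} — state 3 not in

Answer: REJECT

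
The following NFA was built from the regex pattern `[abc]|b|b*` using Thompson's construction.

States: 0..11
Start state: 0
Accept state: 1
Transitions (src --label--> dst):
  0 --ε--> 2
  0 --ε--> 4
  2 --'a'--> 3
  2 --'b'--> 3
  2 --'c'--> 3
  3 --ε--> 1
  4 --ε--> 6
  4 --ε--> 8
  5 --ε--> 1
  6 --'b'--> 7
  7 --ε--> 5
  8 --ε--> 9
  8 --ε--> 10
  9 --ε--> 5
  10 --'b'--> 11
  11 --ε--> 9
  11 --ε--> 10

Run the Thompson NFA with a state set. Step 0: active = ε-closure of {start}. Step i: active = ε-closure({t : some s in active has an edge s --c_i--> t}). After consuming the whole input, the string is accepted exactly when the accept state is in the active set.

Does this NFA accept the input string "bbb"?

initial (ε-close {0}): {0,1,2,4,5,6,8,9,10}
'b' @ 1: {1,3,5,7,9,10,11}  [accepting]
'b' @ 2: {1,5,9,10,11}  [accepting]
'b' @ 3: {1,5,9,10,11}  [accepting]
after full input: {1,5,9,10,11}  (accept=1 in)

Answer: ACCEPT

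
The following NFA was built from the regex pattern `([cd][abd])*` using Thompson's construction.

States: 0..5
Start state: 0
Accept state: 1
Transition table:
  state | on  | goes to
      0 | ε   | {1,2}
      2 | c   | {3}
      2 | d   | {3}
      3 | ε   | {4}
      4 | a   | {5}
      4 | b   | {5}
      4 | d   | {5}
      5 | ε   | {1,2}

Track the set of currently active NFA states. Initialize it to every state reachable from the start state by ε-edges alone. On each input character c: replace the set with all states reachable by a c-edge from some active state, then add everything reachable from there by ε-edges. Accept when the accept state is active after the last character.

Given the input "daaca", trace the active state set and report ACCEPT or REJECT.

Answer: REJECT

Trace:
initial (ε-close {0}): {0,1,2}
'd' @ 1: {3,4}
'a' @ 2: {1,2,5}  ✓accept
'a' @ 3: {}  — state set empty
rest 'ca' ignored (set empty)
final: {}; accept 1 not in set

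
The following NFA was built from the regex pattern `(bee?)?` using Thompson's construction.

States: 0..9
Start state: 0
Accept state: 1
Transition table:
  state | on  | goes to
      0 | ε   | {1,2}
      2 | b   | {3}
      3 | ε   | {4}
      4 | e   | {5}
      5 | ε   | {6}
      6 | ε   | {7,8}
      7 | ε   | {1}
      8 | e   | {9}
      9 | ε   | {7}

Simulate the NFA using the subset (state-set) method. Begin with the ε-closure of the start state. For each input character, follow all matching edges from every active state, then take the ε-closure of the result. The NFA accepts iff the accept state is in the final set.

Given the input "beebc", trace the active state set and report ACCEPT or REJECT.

Answer: REJECT

Derivation:
initial (ε-close {0}): {0,1,2}
'b' @ 1: {3,4}
'e' @ 2: {1,5,6,7,8}  (accept∈set)
'e' @ 3: {1,7,9}  (accept∈set)
'b' @ 4: {}  — state set empty
rest 'c' ignored (set empty)
end set {} — state 1 not in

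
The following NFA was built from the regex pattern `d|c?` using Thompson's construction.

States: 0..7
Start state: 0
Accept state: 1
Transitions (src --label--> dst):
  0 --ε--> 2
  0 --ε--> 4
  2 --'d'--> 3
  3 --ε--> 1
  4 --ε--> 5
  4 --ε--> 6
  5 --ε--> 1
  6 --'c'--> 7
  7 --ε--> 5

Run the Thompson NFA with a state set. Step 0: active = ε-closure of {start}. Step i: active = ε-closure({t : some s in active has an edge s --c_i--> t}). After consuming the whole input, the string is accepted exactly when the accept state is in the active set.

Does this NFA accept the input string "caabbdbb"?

start: ε-closure({0}) = {0,1,2,4,5,6}
'c' @ 1: {1,5,7}  (accept∈set)
'a' @ 2: {}  — dead — no transitions
rest 'abbdbb' ignored (set empty)
after full input: {}  (accept=1 not in)

Answer: REJECT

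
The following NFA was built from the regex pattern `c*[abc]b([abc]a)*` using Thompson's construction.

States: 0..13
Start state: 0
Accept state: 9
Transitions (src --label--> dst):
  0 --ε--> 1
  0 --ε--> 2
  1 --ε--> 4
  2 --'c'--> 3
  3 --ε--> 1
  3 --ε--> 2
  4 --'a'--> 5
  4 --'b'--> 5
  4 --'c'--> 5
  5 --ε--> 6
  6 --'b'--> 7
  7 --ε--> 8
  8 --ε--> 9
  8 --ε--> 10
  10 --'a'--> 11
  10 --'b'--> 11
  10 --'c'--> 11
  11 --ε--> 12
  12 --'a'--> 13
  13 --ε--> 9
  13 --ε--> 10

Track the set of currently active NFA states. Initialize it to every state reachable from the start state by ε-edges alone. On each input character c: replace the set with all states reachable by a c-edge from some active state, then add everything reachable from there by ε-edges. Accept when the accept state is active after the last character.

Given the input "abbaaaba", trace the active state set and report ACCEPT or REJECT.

start: ε-closure({0}) = {0,1,2,4}
'a' @ 1: {5,6}
'b' @ 2: {7,8,9,10}  ✓accept
'b' @ 3: {11,12}
'a' @ 4: {9,10,13}  ✓accept
'a' @ 5: {11,12}
'a' @ 6: {9,10,13}  ✓accept
'b' @ 7: {11,12}
'a' @ 8: {9,10,13}  ✓accept
final: {9,10,13}; accept 9 in set

Answer: ACCEPT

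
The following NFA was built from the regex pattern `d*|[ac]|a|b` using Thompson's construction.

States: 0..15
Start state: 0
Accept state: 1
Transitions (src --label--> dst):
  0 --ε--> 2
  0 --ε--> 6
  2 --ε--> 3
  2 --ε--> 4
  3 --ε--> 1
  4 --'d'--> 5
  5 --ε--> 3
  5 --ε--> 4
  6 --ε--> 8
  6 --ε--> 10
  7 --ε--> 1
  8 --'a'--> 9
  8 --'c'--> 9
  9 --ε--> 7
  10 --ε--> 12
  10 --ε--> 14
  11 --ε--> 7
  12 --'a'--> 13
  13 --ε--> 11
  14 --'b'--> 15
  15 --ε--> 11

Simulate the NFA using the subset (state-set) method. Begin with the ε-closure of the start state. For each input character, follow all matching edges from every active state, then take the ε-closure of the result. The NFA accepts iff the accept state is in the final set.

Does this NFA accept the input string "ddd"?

Answer: ACCEPT

Derivation:
start: ε-closure({0}) = {0,1,2,3,4,6,8,10,12,14}
'd' @ 1: {1,3,4,5}  (accept∈set)
'd' @ 2: {1,3,4,5}  (accept∈set)
'd' @ 3: {1,3,4,5}  (accept∈set)
after full input: {1,3,4,5}  (accept=1 in)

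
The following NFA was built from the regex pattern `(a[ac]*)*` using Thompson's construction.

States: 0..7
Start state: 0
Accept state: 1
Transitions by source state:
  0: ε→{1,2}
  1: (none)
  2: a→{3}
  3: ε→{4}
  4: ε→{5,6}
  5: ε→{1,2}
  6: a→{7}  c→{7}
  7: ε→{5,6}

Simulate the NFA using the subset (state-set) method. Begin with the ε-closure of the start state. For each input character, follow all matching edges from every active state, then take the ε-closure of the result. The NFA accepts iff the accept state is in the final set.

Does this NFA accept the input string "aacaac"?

Answer: ACCEPT

Steps:
S₀ = ε-closure({0}) = {0,1,2}
'a' @ 1: {1,2,3,4,5,6}  (accept∈set)
'a' @ 2: {1,2,3,4,5,6,7}  (accept∈set)
'c' @ 3: {1,2,5,6,7}  (accept∈set)
'a' @ 4: {1,2,3,4,5,6,7}  (accept∈set)
'a' @ 5: {1,2,3,4,5,6,7}  (accept∈set)
'c' @ 6: {1,2,5,6,7}  (accept∈set)
final: {1,2,5,6,7}; accept 1 in set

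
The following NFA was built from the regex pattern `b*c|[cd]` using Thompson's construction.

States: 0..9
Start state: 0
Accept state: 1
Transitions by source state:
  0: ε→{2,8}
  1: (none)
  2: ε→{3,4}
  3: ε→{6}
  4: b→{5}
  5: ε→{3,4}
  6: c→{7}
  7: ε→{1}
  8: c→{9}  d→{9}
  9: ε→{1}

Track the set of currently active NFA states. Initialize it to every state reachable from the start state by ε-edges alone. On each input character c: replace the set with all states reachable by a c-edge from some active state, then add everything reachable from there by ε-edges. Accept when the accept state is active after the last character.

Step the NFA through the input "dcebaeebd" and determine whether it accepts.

start: ε-closure({0}) = {0,2,3,4,6,8}
'd' @ 1: {1,9}  (accept∈set)
'c' @ 2: {}  — state set empty
rest 'ebaeebd' ignored (set empty)
end set {} — state 1 not in

Answer: REJECT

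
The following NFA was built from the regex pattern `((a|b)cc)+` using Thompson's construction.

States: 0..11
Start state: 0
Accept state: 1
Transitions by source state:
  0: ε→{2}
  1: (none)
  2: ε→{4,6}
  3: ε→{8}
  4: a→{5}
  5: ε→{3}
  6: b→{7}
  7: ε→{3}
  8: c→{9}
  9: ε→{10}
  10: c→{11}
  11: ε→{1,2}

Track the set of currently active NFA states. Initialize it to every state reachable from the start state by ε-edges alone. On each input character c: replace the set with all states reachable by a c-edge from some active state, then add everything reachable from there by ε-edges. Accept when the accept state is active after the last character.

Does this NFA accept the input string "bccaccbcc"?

S₀ = ε-closure({0}) = {0,2,4,6}
'b' @ 1: {3,7,8}
'c' @ 2: {9,10}
'c' @ 3: {1,2,4,6,11}  ✓accept
'a' @ 4: {3,5,8}
'c' @ 5: {9,10}
'c' @ 6: {1,2,4,6,11}  ✓accept
'b' @ 7: {3,7,8}
'c' @ 8: {9,10}
'c' @ 9: {1,2,4,6,11}  ✓accept
final: {1,2,4,6,11}; accept 1 in set

Answer: ACCEPT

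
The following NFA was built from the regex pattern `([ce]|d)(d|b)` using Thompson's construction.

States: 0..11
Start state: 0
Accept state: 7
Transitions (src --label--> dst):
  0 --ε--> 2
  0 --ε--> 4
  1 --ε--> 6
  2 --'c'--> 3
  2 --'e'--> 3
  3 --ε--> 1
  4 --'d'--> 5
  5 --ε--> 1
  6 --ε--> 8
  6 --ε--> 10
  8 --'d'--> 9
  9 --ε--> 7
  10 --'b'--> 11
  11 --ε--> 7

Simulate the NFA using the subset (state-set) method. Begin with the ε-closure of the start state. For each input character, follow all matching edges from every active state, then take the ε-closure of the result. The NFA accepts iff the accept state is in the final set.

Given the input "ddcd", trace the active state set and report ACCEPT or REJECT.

Answer: REJECT

Steps:
start: ε-closure({0}) = {0,2,4}
'd' @ 1: {1,5,6,8,10}
'd' @ 2: {7,9}  [accepting]
'c' @ 3: {}  — state set empty
rest 'd' ignored (set empty)
end set {} — state 7 not in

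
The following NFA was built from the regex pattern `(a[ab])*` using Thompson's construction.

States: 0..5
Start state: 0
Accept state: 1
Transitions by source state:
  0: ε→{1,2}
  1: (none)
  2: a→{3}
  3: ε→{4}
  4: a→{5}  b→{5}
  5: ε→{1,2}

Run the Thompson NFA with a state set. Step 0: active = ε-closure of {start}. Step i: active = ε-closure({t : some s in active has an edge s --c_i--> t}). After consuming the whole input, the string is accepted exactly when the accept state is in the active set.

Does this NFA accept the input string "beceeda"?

S₀ = ε-closure({0}) = {0,1,2}
'b' @ 1: {}  — dead — no transitions
rest 'eceeda' ignored (set empty)
final: {}; accept 1 not in set

Answer: REJECT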